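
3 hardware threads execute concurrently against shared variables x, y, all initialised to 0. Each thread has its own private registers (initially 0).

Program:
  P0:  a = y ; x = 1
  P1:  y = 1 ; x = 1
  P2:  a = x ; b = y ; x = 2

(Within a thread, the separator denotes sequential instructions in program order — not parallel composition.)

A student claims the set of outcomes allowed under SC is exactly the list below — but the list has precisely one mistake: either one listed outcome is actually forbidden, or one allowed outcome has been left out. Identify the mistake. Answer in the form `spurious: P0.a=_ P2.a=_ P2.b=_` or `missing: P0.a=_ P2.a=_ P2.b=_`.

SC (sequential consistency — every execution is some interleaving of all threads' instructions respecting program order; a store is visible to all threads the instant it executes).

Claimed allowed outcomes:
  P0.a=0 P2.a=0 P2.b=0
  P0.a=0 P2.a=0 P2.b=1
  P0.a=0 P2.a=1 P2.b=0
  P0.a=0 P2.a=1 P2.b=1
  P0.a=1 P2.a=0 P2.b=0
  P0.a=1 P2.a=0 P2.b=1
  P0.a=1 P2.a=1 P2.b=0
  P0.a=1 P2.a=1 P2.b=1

spurious: P0.a=1 P2.a=1 P2.b=0

outcome vector order: (P0.a,P2.a,P2.b)
under SC → <0 0 0>; <0 0 1>; <0 1 0>; <0 1 1>; <1 0 0>; <1 0 1>; <1 1 1>
claimed∖SC = {<1 1 0>}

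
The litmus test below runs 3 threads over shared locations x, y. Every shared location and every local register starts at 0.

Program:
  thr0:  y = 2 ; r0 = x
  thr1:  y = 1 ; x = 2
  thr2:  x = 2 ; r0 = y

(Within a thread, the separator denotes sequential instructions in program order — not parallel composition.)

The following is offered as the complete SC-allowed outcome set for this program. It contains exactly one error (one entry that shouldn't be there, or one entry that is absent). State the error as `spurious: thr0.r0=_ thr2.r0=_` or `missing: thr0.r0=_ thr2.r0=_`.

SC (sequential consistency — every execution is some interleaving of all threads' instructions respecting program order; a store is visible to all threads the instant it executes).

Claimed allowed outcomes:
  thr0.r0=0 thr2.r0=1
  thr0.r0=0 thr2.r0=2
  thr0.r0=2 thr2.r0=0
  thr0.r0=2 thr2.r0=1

outcome vector order: (thr0.r0,thr2.r0)
[SC] allowed = {(0,1) (0,2) (2,0) (2,1) (2,2)}
SC∖claimed = {(2,2)}

missing: thr0.r0=2 thr2.r0=2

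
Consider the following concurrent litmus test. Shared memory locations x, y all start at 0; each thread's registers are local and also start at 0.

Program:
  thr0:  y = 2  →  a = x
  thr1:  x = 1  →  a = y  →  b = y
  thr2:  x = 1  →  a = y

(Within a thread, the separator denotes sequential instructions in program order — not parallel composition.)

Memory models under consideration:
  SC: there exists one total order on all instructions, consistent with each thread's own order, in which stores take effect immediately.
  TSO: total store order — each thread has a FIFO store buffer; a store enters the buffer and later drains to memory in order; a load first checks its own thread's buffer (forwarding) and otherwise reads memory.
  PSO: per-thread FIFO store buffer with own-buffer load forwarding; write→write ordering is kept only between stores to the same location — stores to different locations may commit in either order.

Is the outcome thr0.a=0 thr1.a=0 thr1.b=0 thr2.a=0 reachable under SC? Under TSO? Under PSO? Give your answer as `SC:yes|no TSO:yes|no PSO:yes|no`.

outcome vector order: (thr0.a,thr1.a,thr1.b,thr2.a)
SC (7): 0222; 1000; 1002; 1020; 1022; 1220; 1222
TSO (12): 0000; 0002; 0020; 0022; 0220; 0222; 1000; 1002; 1020; 1022; 1220; 1222
PSO (12): 0000; 0002; 0020; 0022; 0220; 0222; 1000; 1002; 1020; 1022; 1220; 1222
target 0000 ∈ {TSO,PSO}

SC:no TSO:yes PSO:yes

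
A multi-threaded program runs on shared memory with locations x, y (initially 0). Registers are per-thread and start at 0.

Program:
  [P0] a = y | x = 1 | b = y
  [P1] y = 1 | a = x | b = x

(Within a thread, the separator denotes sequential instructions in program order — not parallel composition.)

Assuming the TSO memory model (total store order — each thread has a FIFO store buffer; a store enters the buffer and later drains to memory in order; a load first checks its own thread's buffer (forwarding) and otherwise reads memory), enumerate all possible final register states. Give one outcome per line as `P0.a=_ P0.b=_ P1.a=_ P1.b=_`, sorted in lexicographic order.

outcome vector order: (P0.a,P0.b,P1.a,P1.b)
|TSO outcomes| = 9

P0.a=0 P0.b=0 P1.a=0 P1.b=0
P0.a=0 P0.b=0 P1.a=0 P1.b=1
P0.a=0 P0.b=0 P1.a=1 P1.b=1
P0.a=0 P0.b=1 P1.a=0 P1.b=0
P0.a=0 P0.b=1 P1.a=0 P1.b=1
P0.a=0 P0.b=1 P1.a=1 P1.b=1
P0.a=1 P0.b=1 P1.a=0 P1.b=0
P0.a=1 P0.b=1 P1.a=0 P1.b=1
P0.a=1 P0.b=1 P1.a=1 P1.b=1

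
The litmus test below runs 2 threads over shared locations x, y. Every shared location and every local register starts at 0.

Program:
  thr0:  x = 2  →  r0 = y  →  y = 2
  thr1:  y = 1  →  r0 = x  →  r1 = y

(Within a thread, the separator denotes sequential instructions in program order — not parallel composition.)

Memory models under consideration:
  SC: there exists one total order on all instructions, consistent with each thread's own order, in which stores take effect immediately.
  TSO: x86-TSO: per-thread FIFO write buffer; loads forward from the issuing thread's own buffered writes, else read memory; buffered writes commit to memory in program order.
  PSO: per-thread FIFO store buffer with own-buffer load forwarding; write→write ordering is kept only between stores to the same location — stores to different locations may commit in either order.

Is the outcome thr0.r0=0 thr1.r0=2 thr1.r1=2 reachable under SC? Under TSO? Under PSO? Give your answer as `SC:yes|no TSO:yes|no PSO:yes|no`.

outcome vector order: (thr0.r0,thr1.r0,thr1.r1)
under SC → 0/2/1 0/2/2 1/0/1 1/0/2 1/2/1 1/2/2
under TSO → 0/0/1 0/0/2 0/2/1 0/2/2 1/0/1 1/0/2 1/2/1 1/2/2
under PSO → 0/0/1 0/0/2 0/2/1 0/2/2 1/0/1 1/0/2 1/2/1 1/2/2
target 0/2/2 ∈ {SC,TSO,PSO}

SC:yes TSO:yes PSO:yes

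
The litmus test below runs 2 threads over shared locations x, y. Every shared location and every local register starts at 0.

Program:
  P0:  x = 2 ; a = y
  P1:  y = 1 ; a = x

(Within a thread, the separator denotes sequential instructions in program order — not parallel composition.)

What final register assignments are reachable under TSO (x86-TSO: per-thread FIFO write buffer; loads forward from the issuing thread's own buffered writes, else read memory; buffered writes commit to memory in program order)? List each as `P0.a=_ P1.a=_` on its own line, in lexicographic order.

outcome vector order: (P0.a,P1.a)
|TSO outcomes| = 4

P0.a=0 P1.a=0
P0.a=0 P1.a=2
P0.a=1 P1.a=0
P0.a=1 P1.a=2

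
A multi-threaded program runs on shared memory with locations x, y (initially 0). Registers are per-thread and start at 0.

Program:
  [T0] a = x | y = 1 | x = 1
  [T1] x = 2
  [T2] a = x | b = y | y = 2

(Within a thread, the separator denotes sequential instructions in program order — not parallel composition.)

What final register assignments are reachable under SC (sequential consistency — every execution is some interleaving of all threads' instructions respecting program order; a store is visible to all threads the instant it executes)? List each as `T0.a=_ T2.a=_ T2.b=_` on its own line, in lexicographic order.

outcome vector order: (T0.a,T2.a,T2.b)
|SC outcomes| = 10

T0.a=0 T2.a=0 T2.b=0
T0.a=0 T2.a=0 T2.b=1
T0.a=0 T2.a=1 T2.b=1
T0.a=0 T2.a=2 T2.b=0
T0.a=0 T2.a=2 T2.b=1
T0.a=2 T2.a=0 T2.b=0
T0.a=2 T2.a=0 T2.b=1
T0.a=2 T2.a=1 T2.b=1
T0.a=2 T2.a=2 T2.b=0
T0.a=2 T2.a=2 T2.b=1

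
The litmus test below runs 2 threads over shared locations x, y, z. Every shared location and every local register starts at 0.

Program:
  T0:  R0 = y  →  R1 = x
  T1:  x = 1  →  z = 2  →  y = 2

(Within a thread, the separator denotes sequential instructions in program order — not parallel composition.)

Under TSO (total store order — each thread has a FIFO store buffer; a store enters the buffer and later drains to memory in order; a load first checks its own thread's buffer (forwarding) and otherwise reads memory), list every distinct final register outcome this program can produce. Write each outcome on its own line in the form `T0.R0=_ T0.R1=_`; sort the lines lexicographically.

outcome vector order: (T0.R0,T0.R1)
|TSO outcomes| = 3

T0.R0=0 T0.R1=0
T0.R0=0 T0.R1=1
T0.R0=2 T0.R1=1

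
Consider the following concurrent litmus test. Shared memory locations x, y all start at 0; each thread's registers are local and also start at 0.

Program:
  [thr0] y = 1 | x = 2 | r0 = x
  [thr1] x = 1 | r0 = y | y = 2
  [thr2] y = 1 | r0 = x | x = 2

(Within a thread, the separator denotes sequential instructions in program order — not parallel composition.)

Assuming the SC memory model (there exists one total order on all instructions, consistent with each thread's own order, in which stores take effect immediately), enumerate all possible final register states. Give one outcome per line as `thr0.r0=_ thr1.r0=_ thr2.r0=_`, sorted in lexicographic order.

outcome vector order: (thr0.r0,thr1.r0,thr2.r0)
|SC outcomes| = 8

thr0.r0=1 thr1.r0=1 thr2.r0=0
thr0.r0=1 thr1.r0=1 thr2.r0=1
thr0.r0=1 thr1.r0=1 thr2.r0=2
thr0.r0=2 thr1.r0=0 thr2.r0=1
thr0.r0=2 thr1.r0=0 thr2.r0=2
thr0.r0=2 thr1.r0=1 thr2.r0=0
thr0.r0=2 thr1.r0=1 thr2.r0=1
thr0.r0=2 thr1.r0=1 thr2.r0=2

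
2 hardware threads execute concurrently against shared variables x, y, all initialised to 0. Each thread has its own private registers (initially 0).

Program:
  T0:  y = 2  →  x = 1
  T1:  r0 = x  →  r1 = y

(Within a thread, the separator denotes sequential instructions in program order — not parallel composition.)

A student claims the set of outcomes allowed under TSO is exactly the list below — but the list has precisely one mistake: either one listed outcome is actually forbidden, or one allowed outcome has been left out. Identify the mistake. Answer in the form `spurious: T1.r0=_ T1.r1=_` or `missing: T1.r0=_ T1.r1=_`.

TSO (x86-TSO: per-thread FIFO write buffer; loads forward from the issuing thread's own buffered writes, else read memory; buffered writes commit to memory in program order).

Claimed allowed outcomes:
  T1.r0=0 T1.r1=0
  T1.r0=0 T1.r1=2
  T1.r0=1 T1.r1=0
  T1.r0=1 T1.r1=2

spurious: T1.r0=1 T1.r1=0

outcome vector order: (T1.r0,T1.r1)
[TSO] allowed = {0/0 0/2 1/2}
claimed∖TSO = {1/0}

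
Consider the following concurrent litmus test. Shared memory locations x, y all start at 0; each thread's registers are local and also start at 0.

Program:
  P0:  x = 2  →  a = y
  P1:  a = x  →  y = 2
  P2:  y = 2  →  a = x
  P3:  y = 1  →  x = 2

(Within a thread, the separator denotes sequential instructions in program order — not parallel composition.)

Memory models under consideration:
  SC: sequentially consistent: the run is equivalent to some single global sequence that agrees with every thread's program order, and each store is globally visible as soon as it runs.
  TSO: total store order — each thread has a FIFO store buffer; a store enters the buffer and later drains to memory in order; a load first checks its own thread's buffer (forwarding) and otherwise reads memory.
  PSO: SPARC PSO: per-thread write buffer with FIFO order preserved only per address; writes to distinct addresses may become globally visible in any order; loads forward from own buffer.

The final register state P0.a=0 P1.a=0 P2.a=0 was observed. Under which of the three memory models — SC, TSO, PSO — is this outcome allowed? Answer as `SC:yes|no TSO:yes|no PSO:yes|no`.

SC:no TSO:yes PSO:yes

outcome vector order: (P0.a,P1.a,P2.a)
[SC] allowed = {<0 0 2>, <0 2 2>, <1 0 0>, <1 0 2>, <1 2 0>, <1 2 2>, <2 0 0>, <2 0 2>, <2 2 0>, <2 2 2>}
[TSO] allowed = {<0 0 0>, <0 0 2>, <0 2 0>, <0 2 2>, <1 0 0>, <1 0 2>, <1 2 0>, <1 2 2>, <2 0 0>, <2 0 2>, <2 2 0>, <2 2 2>}
[PSO] allowed = {<0 0 0>, <0 0 2>, <0 2 0>, <0 2 2>, <1 0 0>, <1 0 2>, <1 2 0>, <1 2 2>, <2 0 0>, <2 0 2>, <2 2 0>, <2 2 2>}
target <0 0 0> ∈ {TSO,PSO}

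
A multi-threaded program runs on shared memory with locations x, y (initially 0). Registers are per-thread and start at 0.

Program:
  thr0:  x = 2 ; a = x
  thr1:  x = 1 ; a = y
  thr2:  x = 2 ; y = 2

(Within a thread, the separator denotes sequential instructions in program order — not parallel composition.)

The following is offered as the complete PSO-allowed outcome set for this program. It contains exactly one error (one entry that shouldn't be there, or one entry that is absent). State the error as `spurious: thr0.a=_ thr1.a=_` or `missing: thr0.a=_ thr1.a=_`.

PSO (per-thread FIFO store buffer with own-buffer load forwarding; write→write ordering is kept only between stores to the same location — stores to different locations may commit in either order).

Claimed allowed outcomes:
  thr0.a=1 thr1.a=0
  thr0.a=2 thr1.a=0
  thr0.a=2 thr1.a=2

missing: thr0.a=1 thr1.a=2

outcome vector order: (thr0.a,thr1.a)
under PSO → (1,0); (1,2); (2,0); (2,2)
PSO∖claimed = {(1,2)}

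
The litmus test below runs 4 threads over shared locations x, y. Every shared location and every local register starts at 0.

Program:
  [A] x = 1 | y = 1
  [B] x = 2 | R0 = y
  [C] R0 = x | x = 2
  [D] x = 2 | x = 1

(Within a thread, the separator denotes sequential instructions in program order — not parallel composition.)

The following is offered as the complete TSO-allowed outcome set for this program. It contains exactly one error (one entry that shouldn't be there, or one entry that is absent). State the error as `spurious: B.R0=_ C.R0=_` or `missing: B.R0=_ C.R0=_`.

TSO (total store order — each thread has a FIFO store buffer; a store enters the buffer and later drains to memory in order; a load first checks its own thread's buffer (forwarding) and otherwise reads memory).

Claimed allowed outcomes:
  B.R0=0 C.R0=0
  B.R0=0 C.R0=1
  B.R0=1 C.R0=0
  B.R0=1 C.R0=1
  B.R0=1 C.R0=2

missing: B.R0=0 C.R0=2

outcome vector order: (B.R0,C.R0)
TSO: 6 outcomes — {(0,0), (0,1), (0,2), (1,0), (1,1), (1,2)}
TSO∖claimed = {(0,2)}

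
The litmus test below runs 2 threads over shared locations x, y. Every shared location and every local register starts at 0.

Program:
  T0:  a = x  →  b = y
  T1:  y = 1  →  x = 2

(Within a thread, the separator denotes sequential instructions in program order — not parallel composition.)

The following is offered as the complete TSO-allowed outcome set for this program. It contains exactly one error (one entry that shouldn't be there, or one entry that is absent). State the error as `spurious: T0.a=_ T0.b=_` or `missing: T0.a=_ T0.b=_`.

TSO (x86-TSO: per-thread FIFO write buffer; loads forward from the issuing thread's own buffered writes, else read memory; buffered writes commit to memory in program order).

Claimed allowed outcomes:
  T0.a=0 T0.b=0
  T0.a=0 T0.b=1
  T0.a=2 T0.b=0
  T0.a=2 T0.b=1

spurious: T0.a=2 T0.b=0

outcome vector order: (T0.a,T0.b)
TSO: 3 outcomes — {<0 0>, <0 1>, <2 1>}
claimed∖TSO = {<2 0>}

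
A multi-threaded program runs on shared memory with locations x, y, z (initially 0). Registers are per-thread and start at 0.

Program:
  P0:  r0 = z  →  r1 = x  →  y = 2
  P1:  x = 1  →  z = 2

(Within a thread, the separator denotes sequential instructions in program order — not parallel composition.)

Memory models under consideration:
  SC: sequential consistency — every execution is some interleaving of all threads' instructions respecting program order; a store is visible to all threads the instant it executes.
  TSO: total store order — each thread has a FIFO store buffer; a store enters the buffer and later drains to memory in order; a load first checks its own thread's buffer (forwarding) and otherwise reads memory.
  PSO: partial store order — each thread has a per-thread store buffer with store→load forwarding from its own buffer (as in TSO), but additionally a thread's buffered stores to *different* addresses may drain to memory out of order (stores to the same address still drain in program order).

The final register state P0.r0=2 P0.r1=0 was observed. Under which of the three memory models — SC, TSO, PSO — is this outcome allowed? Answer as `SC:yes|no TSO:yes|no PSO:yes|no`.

outcome vector order: (P0.r0,P0.r1)
SC: 3 outcomes — {(0,0); (0,1); (2,1)}
TSO: 3 outcomes — {(0,0); (0,1); (2,1)}
PSO: 4 outcomes — {(0,0); (0,1); (2,0); (2,1)}
target (2,0) ∈ {PSO}

SC:no TSO:no PSO:yes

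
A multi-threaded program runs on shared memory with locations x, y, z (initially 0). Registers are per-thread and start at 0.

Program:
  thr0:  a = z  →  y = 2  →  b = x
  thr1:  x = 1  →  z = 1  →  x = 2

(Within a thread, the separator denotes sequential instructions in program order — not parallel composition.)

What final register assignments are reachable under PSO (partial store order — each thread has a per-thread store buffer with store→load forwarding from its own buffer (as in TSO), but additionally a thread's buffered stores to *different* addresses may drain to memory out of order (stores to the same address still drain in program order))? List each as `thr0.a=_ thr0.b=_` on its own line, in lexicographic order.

thr0.a=0 thr0.b=0
thr0.a=0 thr0.b=1
thr0.a=0 thr0.b=2
thr0.a=1 thr0.b=0
thr0.a=1 thr0.b=1
thr0.a=1 thr0.b=2

outcome vector order: (thr0.a,thr0.b)
|PSO outcomes| = 6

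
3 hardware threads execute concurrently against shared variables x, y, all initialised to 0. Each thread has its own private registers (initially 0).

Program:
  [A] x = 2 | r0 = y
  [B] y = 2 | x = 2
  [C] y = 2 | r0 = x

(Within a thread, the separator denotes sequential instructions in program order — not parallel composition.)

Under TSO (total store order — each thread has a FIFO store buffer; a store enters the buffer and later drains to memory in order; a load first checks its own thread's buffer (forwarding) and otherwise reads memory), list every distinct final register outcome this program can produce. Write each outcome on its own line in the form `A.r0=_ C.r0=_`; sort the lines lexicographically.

A.r0=0 C.r0=0
A.r0=0 C.r0=2
A.r0=2 C.r0=0
A.r0=2 C.r0=2

outcome vector order: (A.r0,C.r0)
|TSO outcomes| = 4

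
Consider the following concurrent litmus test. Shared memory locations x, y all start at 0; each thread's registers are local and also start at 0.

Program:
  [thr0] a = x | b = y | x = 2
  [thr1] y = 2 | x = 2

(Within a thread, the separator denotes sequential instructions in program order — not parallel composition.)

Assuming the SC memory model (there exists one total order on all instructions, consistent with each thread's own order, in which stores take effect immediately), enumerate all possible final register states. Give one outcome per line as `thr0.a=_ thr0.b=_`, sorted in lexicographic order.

outcome vector order: (thr0.a,thr0.b)
|SC outcomes| = 3

thr0.a=0 thr0.b=0
thr0.a=0 thr0.b=2
thr0.a=2 thr0.b=2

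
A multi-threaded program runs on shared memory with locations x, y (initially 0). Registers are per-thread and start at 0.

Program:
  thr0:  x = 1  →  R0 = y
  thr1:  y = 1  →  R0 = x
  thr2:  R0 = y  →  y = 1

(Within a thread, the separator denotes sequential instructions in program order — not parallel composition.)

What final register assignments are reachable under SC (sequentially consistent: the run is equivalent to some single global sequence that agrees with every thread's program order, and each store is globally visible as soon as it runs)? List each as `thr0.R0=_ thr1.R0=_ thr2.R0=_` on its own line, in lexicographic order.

thr0.R0=0 thr1.R0=1 thr2.R0=0
thr0.R0=0 thr1.R0=1 thr2.R0=1
thr0.R0=1 thr1.R0=0 thr2.R0=0
thr0.R0=1 thr1.R0=0 thr2.R0=1
thr0.R0=1 thr1.R0=1 thr2.R0=0
thr0.R0=1 thr1.R0=1 thr2.R0=1

outcome vector order: (thr0.R0,thr1.R0,thr2.R0)
|SC outcomes| = 6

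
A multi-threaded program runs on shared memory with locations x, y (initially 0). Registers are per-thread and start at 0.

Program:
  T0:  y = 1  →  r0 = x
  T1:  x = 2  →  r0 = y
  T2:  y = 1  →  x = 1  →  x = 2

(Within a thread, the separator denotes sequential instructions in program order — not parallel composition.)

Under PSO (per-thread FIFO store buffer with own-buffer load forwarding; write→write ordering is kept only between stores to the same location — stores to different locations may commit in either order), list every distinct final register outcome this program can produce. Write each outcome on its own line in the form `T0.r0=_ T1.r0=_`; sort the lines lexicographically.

outcome vector order: (T0.r0,T1.r0)
|PSO outcomes| = 6

T0.r0=0 T1.r0=0
T0.r0=0 T1.r0=1
T0.r0=1 T1.r0=0
T0.r0=1 T1.r0=1
T0.r0=2 T1.r0=0
T0.r0=2 T1.r0=1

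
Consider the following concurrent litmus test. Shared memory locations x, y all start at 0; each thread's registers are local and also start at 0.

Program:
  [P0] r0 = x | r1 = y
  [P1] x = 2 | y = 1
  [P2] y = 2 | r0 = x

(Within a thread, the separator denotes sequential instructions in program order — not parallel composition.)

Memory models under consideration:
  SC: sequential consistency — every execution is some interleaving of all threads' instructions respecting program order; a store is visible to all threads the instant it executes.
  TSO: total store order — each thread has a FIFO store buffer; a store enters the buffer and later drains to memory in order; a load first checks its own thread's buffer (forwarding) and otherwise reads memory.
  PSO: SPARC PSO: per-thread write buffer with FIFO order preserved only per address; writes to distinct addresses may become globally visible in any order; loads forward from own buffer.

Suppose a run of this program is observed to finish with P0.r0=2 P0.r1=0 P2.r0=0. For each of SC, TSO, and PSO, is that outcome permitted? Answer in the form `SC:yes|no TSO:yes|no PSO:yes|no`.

outcome vector order: (P0.r0,P0.r1,P2.r0)
SC (11): (0,0,0); (0,0,2); (0,1,0); (0,1,2); (0,2,0); (0,2,2); (2,0,2); (2,1,0); (2,1,2); (2,2,0); (2,2,2)
TSO (12): (0,0,0); (0,0,2); (0,1,0); (0,1,2); (0,2,0); (0,2,2); (2,0,0); (2,0,2); (2,1,0); (2,1,2); (2,2,0); (2,2,2)
PSO (12): (0,0,0); (0,0,2); (0,1,0); (0,1,2); (0,2,0); (0,2,2); (2,0,0); (2,0,2); (2,1,0); (2,1,2); (2,2,0); (2,2,2)
target (2,0,0) ∈ {TSO,PSO}

SC:no TSO:yes PSO:yes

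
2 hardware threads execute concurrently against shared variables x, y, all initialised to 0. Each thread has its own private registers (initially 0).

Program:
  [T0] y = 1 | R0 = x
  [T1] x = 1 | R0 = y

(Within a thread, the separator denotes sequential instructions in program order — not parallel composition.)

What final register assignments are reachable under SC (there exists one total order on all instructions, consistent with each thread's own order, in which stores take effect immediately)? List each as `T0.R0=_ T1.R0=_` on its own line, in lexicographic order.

T0.R0=0 T1.R0=1
T0.R0=1 T1.R0=0
T0.R0=1 T1.R0=1

outcome vector order: (T0.R0,T1.R0)
|SC outcomes| = 3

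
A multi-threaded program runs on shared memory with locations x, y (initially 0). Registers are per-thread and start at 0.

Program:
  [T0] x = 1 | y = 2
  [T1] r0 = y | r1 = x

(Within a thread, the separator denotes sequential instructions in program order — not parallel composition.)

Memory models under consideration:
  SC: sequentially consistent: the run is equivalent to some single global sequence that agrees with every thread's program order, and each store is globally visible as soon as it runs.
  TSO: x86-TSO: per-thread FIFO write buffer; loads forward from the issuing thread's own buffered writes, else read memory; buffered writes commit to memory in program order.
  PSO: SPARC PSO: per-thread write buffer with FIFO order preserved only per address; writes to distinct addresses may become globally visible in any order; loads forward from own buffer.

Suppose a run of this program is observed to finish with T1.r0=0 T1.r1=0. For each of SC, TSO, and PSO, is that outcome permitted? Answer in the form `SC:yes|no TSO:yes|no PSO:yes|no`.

SC:yes TSO:yes PSO:yes

outcome vector order: (T1.r0,T1.r1)
SC (3): 0/0 0/1 2/1
TSO (3): 0/0 0/1 2/1
PSO (4): 0/0 0/1 2/0 2/1
target 0/0 ∈ {SC,TSO,PSO}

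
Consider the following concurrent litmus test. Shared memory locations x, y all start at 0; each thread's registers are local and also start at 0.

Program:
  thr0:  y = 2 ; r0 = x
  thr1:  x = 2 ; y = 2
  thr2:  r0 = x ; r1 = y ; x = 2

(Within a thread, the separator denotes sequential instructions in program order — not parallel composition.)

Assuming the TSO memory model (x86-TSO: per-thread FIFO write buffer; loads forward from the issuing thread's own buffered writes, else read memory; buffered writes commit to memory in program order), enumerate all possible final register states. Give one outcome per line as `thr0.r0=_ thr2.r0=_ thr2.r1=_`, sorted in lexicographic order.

outcome vector order: (thr0.r0,thr2.r0,thr2.r1)
|TSO outcomes| = 8

thr0.r0=0 thr2.r0=0 thr2.r1=0
thr0.r0=0 thr2.r0=0 thr2.r1=2
thr0.r0=0 thr2.r0=2 thr2.r1=0
thr0.r0=0 thr2.r0=2 thr2.r1=2
thr0.r0=2 thr2.r0=0 thr2.r1=0
thr0.r0=2 thr2.r0=0 thr2.r1=2
thr0.r0=2 thr2.r0=2 thr2.r1=0
thr0.r0=2 thr2.r0=2 thr2.r1=2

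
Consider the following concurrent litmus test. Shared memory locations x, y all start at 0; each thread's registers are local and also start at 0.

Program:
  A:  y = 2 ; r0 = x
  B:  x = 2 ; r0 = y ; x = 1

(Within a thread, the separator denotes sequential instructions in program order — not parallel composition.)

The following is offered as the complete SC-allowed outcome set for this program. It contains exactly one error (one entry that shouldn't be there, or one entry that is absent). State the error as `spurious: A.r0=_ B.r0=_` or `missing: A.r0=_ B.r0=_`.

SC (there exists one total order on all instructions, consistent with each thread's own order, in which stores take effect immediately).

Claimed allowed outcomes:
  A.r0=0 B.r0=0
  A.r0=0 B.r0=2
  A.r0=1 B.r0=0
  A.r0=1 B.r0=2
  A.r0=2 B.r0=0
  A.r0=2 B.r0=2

spurious: A.r0=0 B.r0=0

outcome vector order: (A.r0,B.r0)
SC: 5 outcomes — {0/2, 1/0, 1/2, 2/0, 2/2}
claimed∖SC = {0/0}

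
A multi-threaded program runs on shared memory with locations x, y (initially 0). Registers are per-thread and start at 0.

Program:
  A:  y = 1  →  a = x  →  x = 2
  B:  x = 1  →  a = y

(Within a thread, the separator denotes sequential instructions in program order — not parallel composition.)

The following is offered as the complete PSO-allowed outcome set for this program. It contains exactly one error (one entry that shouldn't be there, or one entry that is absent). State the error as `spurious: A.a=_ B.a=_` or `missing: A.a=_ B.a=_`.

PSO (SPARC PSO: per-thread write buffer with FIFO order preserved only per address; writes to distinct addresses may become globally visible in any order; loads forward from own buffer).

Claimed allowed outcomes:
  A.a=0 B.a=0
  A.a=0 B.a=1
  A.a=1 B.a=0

outcome vector order: (A.a,B.a)
under PSO → 00, 01, 10, 11
PSO∖claimed = {11}

missing: A.a=1 B.a=1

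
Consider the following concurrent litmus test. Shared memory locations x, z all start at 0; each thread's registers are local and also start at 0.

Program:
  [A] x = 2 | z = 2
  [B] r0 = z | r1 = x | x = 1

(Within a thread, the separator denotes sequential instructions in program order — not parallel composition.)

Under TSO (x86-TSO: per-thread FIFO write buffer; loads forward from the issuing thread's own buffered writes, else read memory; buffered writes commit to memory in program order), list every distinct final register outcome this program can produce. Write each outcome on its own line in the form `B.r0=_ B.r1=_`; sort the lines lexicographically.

B.r0=0 B.r1=0
B.r0=0 B.r1=2
B.r0=2 B.r1=2

outcome vector order: (B.r0,B.r1)
|TSO outcomes| = 3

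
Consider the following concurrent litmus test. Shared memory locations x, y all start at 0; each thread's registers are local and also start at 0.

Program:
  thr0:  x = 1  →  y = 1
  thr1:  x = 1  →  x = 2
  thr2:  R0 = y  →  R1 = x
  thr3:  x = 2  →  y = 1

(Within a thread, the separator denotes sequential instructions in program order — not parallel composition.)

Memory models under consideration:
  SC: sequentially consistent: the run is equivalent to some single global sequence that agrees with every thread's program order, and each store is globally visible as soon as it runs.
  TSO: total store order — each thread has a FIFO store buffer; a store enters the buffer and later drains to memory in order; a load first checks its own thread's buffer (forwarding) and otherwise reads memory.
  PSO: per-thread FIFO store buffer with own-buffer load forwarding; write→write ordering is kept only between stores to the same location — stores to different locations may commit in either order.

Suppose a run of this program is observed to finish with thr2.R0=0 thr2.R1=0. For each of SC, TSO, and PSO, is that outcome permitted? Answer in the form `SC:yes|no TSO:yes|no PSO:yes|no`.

SC:yes TSO:yes PSO:yes

outcome vector order: (thr2.R0,thr2.R1)
SC (5): 0/0, 0/1, 0/2, 1/1, 1/2
TSO (5): 0/0, 0/1, 0/2, 1/1, 1/2
PSO (6): 0/0, 0/1, 0/2, 1/0, 1/1, 1/2
target 0/0 ∈ {SC,TSO,PSO}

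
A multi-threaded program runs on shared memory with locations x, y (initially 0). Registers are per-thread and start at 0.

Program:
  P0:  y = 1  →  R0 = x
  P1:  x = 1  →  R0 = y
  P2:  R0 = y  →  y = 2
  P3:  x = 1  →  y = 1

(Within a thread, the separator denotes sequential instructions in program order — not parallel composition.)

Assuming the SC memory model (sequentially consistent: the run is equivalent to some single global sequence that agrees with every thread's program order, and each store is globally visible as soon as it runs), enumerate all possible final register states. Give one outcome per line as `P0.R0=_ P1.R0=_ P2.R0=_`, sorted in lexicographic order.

P0.R0=0 P1.R0=1 P2.R0=0
P0.R0=0 P1.R0=1 P2.R0=1
P0.R0=0 P1.R0=2 P2.R0=0
P0.R0=0 P1.R0=2 P2.R0=1
P0.R0=1 P1.R0=0 P2.R0=0
P0.R0=1 P1.R0=0 P2.R0=1
P0.R0=1 P1.R0=1 P2.R0=0
P0.R0=1 P1.R0=1 P2.R0=1
P0.R0=1 P1.R0=2 P2.R0=0
P0.R0=1 P1.R0=2 P2.R0=1

outcome vector order: (P0.R0,P1.R0,P2.R0)
|SC outcomes| = 10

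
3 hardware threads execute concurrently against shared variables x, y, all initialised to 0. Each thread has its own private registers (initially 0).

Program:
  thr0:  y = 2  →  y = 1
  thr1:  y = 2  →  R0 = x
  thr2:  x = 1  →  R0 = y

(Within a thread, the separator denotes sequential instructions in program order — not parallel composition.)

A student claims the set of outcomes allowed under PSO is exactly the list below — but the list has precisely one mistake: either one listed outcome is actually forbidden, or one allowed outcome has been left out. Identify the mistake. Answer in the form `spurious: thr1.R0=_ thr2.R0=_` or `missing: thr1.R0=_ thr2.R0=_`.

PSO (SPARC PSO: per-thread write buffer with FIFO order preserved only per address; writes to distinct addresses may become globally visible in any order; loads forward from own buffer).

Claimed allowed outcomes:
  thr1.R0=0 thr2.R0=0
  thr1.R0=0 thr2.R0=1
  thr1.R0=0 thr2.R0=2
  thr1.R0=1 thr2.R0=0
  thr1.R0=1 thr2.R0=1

missing: thr1.R0=1 thr2.R0=2

outcome vector order: (thr1.R0,thr2.R0)
PSO (6): 0/0; 0/1; 0/2; 1/0; 1/1; 1/2
PSO∖claimed = {1/2}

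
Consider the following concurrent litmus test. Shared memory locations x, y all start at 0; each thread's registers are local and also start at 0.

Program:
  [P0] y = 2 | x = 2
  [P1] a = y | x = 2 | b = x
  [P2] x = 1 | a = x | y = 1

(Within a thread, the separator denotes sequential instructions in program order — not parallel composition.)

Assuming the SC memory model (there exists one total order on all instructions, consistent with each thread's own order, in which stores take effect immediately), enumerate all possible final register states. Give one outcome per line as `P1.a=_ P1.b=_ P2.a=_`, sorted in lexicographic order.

outcome vector order: (P1.a,P1.b,P2.a)
|SC outcomes| = 10

P1.a=0 P1.b=1 P2.a=1
P1.a=0 P1.b=1 P2.a=2
P1.a=0 P1.b=2 P2.a=1
P1.a=0 P1.b=2 P2.a=2
P1.a=1 P1.b=2 P2.a=1
P1.a=1 P1.b=2 P2.a=2
P1.a=2 P1.b=1 P2.a=1
P1.a=2 P1.b=1 P2.a=2
P1.a=2 P1.b=2 P2.a=1
P1.a=2 P1.b=2 P2.a=2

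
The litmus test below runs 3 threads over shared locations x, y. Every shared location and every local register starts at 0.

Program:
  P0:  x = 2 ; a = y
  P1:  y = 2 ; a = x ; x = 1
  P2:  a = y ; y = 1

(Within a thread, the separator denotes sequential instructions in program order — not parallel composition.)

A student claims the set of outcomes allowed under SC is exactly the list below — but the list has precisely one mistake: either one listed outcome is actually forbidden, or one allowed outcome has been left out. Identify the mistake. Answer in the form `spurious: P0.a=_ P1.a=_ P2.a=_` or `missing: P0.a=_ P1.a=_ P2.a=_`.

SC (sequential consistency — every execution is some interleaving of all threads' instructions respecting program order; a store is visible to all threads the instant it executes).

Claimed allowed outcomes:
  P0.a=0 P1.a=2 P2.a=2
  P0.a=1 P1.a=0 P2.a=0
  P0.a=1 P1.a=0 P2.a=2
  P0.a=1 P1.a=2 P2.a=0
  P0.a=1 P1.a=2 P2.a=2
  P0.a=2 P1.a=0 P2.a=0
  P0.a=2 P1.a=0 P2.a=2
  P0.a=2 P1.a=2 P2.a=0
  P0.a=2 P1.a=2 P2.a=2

missing: P0.a=0 P1.a=2 P2.a=0

outcome vector order: (P0.a,P1.a,P2.a)
SC (10): <0 2 0>; <0 2 2>; <1 0 0>; <1 0 2>; <1 2 0>; <1 2 2>; <2 0 0>; <2 0 2>; <2 2 0>; <2 2 2>
SC∖claimed = {<0 2 0>}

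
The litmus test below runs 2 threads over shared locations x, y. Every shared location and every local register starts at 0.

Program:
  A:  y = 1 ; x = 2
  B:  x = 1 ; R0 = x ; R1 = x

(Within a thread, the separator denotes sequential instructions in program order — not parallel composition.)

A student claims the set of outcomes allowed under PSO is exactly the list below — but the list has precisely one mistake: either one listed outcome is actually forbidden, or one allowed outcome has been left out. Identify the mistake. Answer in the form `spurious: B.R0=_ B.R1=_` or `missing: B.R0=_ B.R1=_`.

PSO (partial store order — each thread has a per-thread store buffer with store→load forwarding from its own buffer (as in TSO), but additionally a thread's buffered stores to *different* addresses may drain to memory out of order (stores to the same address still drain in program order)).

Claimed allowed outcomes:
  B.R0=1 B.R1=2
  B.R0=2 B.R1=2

outcome vector order: (B.R0,B.R1)
PSO: 3 outcomes — {(1,1), (1,2), (2,2)}
PSO∖claimed = {(1,1)}

missing: B.R0=1 B.R1=1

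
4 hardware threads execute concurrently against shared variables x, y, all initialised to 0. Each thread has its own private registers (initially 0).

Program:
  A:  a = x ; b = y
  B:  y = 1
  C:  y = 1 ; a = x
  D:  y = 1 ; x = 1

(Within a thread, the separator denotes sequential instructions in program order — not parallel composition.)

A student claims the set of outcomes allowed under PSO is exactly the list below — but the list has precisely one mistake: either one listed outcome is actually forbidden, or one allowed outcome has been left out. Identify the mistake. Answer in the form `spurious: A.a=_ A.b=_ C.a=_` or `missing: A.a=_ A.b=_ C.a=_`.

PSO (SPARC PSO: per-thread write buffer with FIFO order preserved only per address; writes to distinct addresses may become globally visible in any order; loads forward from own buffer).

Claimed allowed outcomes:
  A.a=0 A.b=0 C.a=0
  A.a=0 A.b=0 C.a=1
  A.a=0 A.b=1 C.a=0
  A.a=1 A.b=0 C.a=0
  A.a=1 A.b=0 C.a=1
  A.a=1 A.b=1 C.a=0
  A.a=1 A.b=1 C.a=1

outcome vector order: (A.a,A.b,C.a)
[PSO] allowed = {<0 0 0> <0 0 1> <0 1 0> <0 1 1> <1 0 0> <1 0 1> <1 1 0> <1 1 1>}
PSO∖claimed = {<0 1 1>}

missing: A.a=0 A.b=1 C.a=1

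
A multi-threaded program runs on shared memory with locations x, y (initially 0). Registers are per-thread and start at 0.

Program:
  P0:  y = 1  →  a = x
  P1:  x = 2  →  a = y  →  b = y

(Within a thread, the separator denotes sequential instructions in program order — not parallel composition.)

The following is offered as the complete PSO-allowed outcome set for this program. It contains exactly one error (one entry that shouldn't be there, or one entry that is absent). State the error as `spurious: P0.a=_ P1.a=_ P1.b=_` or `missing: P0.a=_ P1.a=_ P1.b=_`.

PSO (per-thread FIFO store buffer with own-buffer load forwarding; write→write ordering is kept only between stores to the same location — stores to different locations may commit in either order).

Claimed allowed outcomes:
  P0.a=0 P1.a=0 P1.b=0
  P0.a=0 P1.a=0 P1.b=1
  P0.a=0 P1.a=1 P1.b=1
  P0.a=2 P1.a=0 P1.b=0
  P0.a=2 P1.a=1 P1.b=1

outcome vector order: (P0.a,P1.a,P1.b)
[PSO] allowed = {0/0/0 0/0/1 0/1/1 2/0/0 2/0/1 2/1/1}
PSO∖claimed = {2/0/1}

missing: P0.a=2 P1.a=0 P1.b=1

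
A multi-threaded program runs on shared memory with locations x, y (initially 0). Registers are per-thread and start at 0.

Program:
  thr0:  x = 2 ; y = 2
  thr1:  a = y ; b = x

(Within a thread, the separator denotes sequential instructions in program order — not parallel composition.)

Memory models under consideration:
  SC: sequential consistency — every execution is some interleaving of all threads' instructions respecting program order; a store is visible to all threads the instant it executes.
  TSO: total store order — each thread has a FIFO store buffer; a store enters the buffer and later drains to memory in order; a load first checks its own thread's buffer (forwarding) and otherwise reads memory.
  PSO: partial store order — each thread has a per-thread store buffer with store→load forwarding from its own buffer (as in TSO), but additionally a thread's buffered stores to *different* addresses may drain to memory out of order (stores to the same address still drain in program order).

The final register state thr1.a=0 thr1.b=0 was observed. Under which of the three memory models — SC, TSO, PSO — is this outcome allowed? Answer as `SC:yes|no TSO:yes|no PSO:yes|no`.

SC:yes TSO:yes PSO:yes

outcome vector order: (thr1.a,thr1.b)
under SC → 0/0, 0/2, 2/2
under TSO → 0/0, 0/2, 2/2
under PSO → 0/0, 0/2, 2/0, 2/2
target 0/0 ∈ {SC,TSO,PSO}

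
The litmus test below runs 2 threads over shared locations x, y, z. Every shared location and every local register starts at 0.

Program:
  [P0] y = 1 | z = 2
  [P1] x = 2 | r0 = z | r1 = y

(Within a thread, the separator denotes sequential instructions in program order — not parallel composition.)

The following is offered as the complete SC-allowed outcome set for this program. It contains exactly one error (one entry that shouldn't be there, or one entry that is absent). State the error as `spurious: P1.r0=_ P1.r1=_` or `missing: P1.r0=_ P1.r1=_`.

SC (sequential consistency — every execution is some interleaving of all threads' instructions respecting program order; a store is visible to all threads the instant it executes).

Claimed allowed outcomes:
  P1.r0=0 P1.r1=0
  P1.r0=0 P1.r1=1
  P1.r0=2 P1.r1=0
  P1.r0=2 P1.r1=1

spurious: P1.r0=2 P1.r1=0

outcome vector order: (P1.r0,P1.r1)
SC (3): 0/0, 0/1, 2/1
claimed∖SC = {2/0}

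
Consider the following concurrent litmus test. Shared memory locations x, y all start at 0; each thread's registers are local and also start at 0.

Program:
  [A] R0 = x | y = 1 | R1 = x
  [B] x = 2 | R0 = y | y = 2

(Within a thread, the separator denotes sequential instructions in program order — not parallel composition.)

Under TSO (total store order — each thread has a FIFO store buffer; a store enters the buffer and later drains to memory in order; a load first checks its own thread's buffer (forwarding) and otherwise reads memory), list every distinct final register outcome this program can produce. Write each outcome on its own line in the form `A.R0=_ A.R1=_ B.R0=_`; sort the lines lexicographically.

A.R0=0 A.R1=0 B.R0=0
A.R0=0 A.R1=0 B.R0=1
A.R0=0 A.R1=2 B.R0=0
A.R0=0 A.R1=2 B.R0=1
A.R0=2 A.R1=2 B.R0=0
A.R0=2 A.R1=2 B.R0=1

outcome vector order: (A.R0,A.R1,B.R0)
|TSO outcomes| = 6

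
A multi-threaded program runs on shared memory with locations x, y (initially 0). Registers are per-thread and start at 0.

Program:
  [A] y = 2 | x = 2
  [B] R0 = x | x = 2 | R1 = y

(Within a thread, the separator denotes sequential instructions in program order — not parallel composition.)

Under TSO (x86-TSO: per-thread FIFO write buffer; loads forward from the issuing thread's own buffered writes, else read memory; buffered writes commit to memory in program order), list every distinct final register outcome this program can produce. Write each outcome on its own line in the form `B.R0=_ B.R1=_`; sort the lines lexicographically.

outcome vector order: (B.R0,B.R1)
|TSO outcomes| = 3

B.R0=0 B.R1=0
B.R0=0 B.R1=2
B.R0=2 B.R1=2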